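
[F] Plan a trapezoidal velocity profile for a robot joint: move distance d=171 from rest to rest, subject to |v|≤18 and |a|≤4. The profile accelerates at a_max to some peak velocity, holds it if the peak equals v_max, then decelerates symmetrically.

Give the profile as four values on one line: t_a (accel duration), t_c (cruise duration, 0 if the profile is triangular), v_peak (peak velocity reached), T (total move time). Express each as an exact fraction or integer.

v_max²/a_max = 18²/4 = 81
171 ≥ 81 so v_max reached
t_a = 18/4 = 9/2; v_peak = 18
d_cruise = 171 − 81 = 90; t_c = 90/18 = 5
T = 2·9/2 + 5 = 14

t_a=9/2 t_c=5 v_peak=18 T=14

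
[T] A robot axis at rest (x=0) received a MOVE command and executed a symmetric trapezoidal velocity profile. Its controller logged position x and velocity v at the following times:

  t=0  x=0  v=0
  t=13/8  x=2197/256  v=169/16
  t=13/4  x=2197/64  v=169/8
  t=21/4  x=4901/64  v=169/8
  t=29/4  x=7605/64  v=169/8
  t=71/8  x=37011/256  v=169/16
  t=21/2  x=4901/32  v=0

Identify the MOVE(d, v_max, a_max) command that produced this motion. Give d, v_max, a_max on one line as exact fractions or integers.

final state: t=21/2, x=4901/32, v=0 → d = 4901/32
a_max = (169/16−0)/(13/8−0) = 13/2
max v = 169/8 over t∈[13/4,29/4] → v_max = 169/8
check: 169/8·(13/4+4) = 4901/32 ✓

d=4901/32 v_max=169/8 a_max=13/2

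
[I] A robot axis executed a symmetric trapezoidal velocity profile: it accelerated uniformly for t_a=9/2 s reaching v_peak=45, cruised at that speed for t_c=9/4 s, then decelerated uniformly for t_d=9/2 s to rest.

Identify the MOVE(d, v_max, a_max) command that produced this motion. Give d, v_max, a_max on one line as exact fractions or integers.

a_max = 45/(9/2) = 10
d_a = ½·45·9/2 = 405/4; d_c = 45·9/4 = 405/4
d = 2·405/4 + 405/4 = 1215/4
t_c = 9/4 > 0 so v_max = 45

d=1215/4 v_max=45 a_max=10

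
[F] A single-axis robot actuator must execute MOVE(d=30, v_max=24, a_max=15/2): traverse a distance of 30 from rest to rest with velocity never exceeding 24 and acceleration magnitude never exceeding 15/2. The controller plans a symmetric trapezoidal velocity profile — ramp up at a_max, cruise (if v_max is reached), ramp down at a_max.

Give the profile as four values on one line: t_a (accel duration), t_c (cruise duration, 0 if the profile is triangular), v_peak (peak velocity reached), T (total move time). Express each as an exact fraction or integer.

(v_max)²/a_max = 24²/(15/2) = 384/5
30 < 384/5 → triangular
v_peak = √(30·15/2) = √225 = 15
t_a = 15/(15/2) = 2; t_c = 0
T = 2·2 = 4

t_a=2 t_c=0 v_peak=15 T=4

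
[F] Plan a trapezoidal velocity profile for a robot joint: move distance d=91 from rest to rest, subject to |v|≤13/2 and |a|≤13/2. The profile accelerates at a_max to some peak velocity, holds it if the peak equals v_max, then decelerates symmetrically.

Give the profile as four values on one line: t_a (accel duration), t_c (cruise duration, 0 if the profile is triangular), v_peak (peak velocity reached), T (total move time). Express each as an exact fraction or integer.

vₘ²/aₘ = (13/2)²/(13/2) = 13/2
91 ≥ 13/2 → trapezoidal
t_a = (13/2)/(13/2) = 1; v_peak = 13/2
d_cruise = 91 − 13/2 = 169/2; t_c = (169/2)/(13/2) = 13
T = 2·1 + 13 = 15

t_a=1 t_c=13 v_peak=13/2 T=15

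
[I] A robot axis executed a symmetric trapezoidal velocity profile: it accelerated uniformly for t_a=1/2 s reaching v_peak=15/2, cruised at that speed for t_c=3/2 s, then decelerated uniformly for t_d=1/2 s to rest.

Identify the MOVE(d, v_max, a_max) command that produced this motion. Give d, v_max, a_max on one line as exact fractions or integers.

d=15 v_max=15/2 a_max=15

a_max = (15/2)/(1/2) = 15
d_a = ½·15/2·1/2 = 15/8; d_c = 15/2·3/2 = 45/4
d = 2·15/8 + 45/4 = 15
t_c = 3/2 > 0 → v_max = v_peak = 15/2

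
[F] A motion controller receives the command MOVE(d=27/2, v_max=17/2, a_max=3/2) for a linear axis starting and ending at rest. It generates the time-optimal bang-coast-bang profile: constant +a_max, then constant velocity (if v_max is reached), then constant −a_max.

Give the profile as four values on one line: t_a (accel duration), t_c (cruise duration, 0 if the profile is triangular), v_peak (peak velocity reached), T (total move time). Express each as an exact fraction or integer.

t_a=3 t_c=0 v_peak=9/2 T=6

vₘ²/aₘ = (17/2)²/(3/2) = 289/6
27/2 < 289/6 → triangular
v_peak = √(27/2·3/2) = √(81/4) = 9/2
t_a = (9/2)/(3/2) = 3; t_c = 0
T = 2·3 = 6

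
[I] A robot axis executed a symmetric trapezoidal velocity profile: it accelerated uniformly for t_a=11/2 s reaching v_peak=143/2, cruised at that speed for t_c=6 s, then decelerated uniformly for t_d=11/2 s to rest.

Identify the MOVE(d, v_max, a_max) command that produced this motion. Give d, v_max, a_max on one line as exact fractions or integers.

d=3289/4 v_max=143/2 a_max=13

a_max = (143/2)/(11/2) = 13
d_a = ½·143/2·11/2 = 1573/8; d_c = 143/2·6 = 429
d = 2·1573/8 + 429 = 3289/4
t_c = 6 > 0 ⇒ limit active, v_max = 143/2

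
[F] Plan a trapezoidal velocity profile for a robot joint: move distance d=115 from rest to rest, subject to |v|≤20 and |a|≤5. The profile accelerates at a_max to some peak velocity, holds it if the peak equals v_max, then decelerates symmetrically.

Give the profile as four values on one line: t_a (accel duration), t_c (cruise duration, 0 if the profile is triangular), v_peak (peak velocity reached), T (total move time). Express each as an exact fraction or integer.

vₘ²/aₘ = 20²/5 = 80
115 ≥ 80 ⇒ cruise phase
t_a = 20/5 = 4; v_peak = 20
d_cruise = 115 − 80 = 35; t_c = 35/20 = 7/4
T = 2·4 + 7/4 = 39/4

t_a=4 t_c=7/4 v_peak=20 T=39/4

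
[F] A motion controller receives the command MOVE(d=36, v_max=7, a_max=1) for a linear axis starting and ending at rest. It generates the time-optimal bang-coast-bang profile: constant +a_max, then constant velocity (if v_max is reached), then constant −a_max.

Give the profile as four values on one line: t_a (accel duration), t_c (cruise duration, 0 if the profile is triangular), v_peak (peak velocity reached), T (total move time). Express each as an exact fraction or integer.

t_a=6 t_c=0 v_peak=6 T=12

vₘ²/aₘ = 7²/1 = 49
36 < 49 so t_c = 0
v_peak = √(36·1) = √36 = 6
t_a = 6/1 = 6; t_c = 0
T = 2·6 = 12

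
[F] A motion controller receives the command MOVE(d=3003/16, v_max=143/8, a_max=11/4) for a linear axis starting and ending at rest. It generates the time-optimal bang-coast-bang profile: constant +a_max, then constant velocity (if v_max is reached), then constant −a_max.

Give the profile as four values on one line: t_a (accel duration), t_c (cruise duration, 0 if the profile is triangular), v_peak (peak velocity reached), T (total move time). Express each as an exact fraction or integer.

t_a=13/2 t_c=4 v_peak=143/8 T=17

v_max²/a_max = (143/8)²/(11/4) = 1859/16
3003/16 ≥ 1859/16 so v_max reached
t_a = (143/8)/(11/4) = 13/2; v_peak = 143/8
d_cruise = 3003/16 − 1859/16 = 143/2; t_c = (143/2)/(143/8) = 4
T = 2·13/2 + 4 = 17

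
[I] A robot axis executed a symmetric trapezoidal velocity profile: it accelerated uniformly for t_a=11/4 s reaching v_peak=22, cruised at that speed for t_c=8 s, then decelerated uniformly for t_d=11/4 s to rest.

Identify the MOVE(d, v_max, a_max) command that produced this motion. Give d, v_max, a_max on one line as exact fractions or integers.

a_max = 22/(11/4) = 8
d_a = ½·22·11/4 = 121/4; d_c = 22·8 = 176
d = 2·121/4 + 176 = 473/2
t_c = 8 > 0 ⇒ limit active, v_max = 22

d=473/2 v_max=22 a_max=8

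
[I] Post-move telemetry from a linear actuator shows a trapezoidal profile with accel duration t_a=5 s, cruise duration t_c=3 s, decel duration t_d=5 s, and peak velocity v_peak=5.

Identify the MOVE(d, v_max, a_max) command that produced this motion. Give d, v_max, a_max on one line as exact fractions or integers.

d=40 v_max=5 a_max=1

a_max = 5/5 = 1
d_a = ½·5·5 = 25/2; d_c = 5·3 = 15
d = 2·25/2 + 15 = 40
t_c = 3 > 0 → v_max = v_peak = 5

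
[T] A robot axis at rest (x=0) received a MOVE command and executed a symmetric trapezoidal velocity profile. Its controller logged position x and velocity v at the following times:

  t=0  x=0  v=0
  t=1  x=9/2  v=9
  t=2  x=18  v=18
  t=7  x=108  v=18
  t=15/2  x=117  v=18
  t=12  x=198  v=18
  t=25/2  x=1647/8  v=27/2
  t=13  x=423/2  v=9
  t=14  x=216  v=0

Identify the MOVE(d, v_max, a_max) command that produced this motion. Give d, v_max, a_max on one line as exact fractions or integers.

final state: t=14, x=216, v=0 → d = 216
a_max = (9−0)/(1−0) = 9
max v = 18 over t∈[2,12] → v_max = 18
check: 18·(2+10) = 216 ✓

d=216 v_max=18 a_max=9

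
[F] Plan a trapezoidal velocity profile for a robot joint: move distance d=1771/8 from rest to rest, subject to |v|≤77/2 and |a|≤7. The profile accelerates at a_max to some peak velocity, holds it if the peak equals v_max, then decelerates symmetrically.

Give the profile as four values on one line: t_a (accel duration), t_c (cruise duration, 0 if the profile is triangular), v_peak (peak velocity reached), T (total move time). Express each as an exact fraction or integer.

t_a=11/2 t_c=1/4 v_peak=77/2 T=45/4

(v_max)²/a_max = (77/2)²/7 = 847/4
1771/8 ≥ 847/4 → trapezoidal
t_a = (77/2)/7 = 11/2; v_peak = 77/2
d_cruise = 1771/8 − 847/4 = 77/8; t_c = (77/8)/(77/2) = 1/4
T = 2·11/2 + 1/4 = 45/4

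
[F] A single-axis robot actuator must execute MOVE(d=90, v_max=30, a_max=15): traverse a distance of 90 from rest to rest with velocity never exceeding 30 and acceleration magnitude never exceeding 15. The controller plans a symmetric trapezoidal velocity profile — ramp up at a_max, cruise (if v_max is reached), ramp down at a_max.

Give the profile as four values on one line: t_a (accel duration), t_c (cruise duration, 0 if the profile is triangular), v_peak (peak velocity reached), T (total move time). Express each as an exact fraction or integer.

vₘ²/aₘ = 30²/15 = 60
90 ≥ 60 so v_max reached
t_a = 30/15 = 2; v_peak = 30
d_cruise = 90 − 60 = 30; t_c = 30/30 = 1
T = 2·2 + 1 = 5

t_a=2 t_c=1 v_peak=30 T=5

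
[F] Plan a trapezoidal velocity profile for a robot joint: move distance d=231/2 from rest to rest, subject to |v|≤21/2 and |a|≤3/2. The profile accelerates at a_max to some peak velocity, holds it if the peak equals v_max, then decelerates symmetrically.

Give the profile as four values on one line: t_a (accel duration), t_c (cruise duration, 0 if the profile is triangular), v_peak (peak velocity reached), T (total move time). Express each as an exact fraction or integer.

t_a=7 t_c=4 v_peak=21/2 T=18

(v_max)²/a_max = (21/2)²/(3/2) = 147/2
231/2 ≥ 147/2 ⇒ cruise phase
t_a = (21/2)/(3/2) = 7; v_peak = 21/2
d_cruise = 231/2 − 147/2 = 42; t_c = 42/(21/2) = 4
T = 2·7 + 4 = 18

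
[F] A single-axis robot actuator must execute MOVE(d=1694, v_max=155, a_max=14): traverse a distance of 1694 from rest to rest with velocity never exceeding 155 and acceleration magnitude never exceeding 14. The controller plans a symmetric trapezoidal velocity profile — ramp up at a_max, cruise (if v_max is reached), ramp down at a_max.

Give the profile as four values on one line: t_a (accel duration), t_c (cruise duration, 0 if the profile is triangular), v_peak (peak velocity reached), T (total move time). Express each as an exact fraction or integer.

t_a=11 t_c=0 v_peak=154 T=22

vₘ²/aₘ = 155²/14 = 24025/14
1694 < 24025/14 so t_c = 0
v_peak = √(1694·14) = √23716 = 154
t_a = 154/14 = 11; t_c = 0
T = 2·11 = 22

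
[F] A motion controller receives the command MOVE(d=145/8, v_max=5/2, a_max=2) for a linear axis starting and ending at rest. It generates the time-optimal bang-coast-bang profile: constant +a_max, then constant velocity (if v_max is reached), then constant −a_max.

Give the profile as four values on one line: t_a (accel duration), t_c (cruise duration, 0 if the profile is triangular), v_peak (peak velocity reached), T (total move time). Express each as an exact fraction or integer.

(v_max)²/a_max = (5/2)²/2 = 25/8
145/8 ≥ 25/8 → trapezoidal
t_a = (5/2)/2 = 5/4; v_peak = 5/2
d_cruise = 145/8 − 25/8 = 15; t_c = 15/(5/2) = 6
T = 2·5/4 + 6 = 17/2

t_a=5/4 t_c=6 v_peak=5/2 T=17/2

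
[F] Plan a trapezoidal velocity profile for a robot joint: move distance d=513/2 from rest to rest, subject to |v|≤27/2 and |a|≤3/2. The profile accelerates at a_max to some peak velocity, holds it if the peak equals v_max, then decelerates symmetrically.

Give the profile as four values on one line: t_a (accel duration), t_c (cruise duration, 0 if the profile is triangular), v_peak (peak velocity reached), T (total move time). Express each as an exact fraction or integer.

t_a=9 t_c=10 v_peak=27/2 T=28

v_max²/a_max = (27/2)²/(3/2) = 243/2
513/2 ≥ 243/2 → trapezoidal
t_a = (27/2)/(3/2) = 9; v_peak = 27/2
d_cruise = 513/2 − 243/2 = 135; t_c = 135/(27/2) = 10
T = 2·9 + 10 = 28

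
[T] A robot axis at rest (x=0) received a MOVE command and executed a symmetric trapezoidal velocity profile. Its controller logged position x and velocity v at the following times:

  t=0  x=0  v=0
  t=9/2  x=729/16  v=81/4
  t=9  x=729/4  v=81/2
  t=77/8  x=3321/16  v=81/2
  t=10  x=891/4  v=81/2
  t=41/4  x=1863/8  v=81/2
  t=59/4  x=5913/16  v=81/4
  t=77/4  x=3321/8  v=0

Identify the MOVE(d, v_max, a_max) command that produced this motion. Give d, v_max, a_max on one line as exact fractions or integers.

final state: t=77/4, x=3321/8, v=0 → d = 3321/8
a_max = (81/4−0)/(9/2−0) = 9/2
max v = 81/2 over t∈[9,41/4] → v_max = 81/2
check: 81/2·(9+5/4) = 3321/8 ✓

d=3321/8 v_max=81/2 a_max=9/2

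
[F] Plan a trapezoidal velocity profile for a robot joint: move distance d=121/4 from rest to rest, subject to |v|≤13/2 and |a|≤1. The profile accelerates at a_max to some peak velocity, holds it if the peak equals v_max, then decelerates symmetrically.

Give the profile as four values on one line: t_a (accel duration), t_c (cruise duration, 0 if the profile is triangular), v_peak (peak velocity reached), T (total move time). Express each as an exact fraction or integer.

v_max²/a_max = (13/2)²/1 = 169/4
121/4 < 169/4 so t_c = 0
v_peak = √(121/4·1) = √(121/4) = 11/2
t_a = (11/2)/1 = 11/2; t_c = 0
T = 2·11/2 = 11

t_a=11/2 t_c=0 v_peak=11/2 T=11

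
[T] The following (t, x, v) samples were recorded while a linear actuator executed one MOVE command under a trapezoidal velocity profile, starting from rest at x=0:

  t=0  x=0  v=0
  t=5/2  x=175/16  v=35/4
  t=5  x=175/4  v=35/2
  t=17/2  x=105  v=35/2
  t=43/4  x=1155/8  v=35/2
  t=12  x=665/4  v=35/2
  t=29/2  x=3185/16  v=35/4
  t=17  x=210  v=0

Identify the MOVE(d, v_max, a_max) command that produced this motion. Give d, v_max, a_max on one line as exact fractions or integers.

final state: t=17, x=210, v=0 → d = 210
a_max = (35/4−0)/(5/2−0) = 7/2
max v = 35/2 over t∈[5,12] → v_max = 35/2
check: 35/2·(5+7) = 210 ✓

d=210 v_max=35/2 a_max=7/2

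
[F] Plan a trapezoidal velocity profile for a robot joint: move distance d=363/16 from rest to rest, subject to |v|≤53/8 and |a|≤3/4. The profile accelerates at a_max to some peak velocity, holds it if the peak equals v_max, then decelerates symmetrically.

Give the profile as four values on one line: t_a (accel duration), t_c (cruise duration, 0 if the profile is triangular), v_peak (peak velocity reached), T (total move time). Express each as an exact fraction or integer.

t_a=11/2 t_c=0 v_peak=33/8 T=11

v_max²/a_max = (53/8)²/(3/4) = 2809/48
363/16 < 2809/48 ⇒ no cruise
v_peak = √(363/16·3/4) = √(1089/64) = 33/8
t_a = (33/8)/(3/4) = 11/2; t_c = 0
T = 2·11/2 = 11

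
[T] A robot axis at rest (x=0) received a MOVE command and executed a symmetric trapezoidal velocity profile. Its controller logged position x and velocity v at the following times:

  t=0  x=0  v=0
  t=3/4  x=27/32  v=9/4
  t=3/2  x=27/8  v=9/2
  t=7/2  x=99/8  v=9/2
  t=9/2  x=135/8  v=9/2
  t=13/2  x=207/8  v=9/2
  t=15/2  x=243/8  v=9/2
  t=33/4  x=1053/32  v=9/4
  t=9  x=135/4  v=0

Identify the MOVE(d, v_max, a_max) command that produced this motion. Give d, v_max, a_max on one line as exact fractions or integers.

final state: t=9, x=135/4, v=0 → d = 135/4
a_max = (9/4−0)/(3/4−0) = 3
max v = 9/2 over t∈[3/2,15/2] → v_max = 9/2
check: 9/2·(3/2+6) = 135/4 ✓

d=135/4 v_max=9/2 a_max=3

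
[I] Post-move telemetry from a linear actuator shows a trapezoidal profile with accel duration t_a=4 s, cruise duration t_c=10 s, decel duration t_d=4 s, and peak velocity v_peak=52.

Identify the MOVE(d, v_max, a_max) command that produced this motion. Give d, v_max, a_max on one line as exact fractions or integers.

a_max = 52/4 = 13
d_a = ½·52·4 = 104; d_c = 52·10 = 520
d = 2·104 + 520 = 728
t_c = 10 > 0 so v_max = 52

d=728 v_max=52 a_max=13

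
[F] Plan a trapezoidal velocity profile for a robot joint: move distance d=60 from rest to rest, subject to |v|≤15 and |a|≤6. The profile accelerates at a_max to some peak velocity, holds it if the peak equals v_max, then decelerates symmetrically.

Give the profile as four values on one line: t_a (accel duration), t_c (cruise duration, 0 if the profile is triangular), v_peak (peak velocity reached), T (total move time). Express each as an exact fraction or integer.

t_a=5/2 t_c=3/2 v_peak=15 T=13/2

vₘ²/aₘ = 15²/6 = 75/2
60 ≥ 75/2 so v_max reached
t_a = 15/6 = 5/2; v_peak = 15
d_cruise = 60 − 75/2 = 45/2; t_c = (45/2)/15 = 3/2
T = 2·5/2 + 3/2 = 13/2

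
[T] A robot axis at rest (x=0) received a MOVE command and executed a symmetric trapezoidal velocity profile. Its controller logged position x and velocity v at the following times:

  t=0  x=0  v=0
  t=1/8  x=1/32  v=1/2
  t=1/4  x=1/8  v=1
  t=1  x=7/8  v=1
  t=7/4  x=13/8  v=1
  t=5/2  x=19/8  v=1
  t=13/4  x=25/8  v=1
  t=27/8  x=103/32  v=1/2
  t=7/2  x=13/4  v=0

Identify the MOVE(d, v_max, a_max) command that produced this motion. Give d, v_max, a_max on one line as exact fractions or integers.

d=13/4 v_max=1 a_max=4

final state: t=7/2, x=13/4, v=0 → d = 13/4
a_max = (1/2−0)/(1/8−0) = 4
max v = 1 over t∈[1/4,13/4] → v_max = 1
check: 1·(1/4+3) = 13/4 ✓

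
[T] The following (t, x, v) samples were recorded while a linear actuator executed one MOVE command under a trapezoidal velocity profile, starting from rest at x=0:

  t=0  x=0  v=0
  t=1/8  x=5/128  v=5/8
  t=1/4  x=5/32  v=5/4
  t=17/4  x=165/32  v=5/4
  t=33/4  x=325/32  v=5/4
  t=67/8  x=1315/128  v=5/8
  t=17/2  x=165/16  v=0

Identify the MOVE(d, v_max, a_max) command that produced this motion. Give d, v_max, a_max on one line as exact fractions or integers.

final state: t=17/2, x=165/16, v=0 → d = 165/16
a_max = (5/8−0)/(1/8−0) = 5
max v = 5/4 over t∈[1/4,33/4] → v_max = 5/4
check: 5/4·(1/4+8) = 165/16 ✓

d=165/16 v_max=5/4 a_max=5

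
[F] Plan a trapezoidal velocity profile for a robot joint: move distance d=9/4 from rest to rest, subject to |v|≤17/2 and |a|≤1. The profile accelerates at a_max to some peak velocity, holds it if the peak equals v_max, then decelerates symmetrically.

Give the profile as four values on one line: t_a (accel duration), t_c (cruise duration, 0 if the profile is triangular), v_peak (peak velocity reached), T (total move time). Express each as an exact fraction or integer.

(v_max)²/a_max = (17/2)²/1 = 289/4
9/4 < 289/4 → triangular
v_peak = √(9/4·1) = √(9/4) = 3/2
t_a = (3/2)/1 = 3/2; t_c = 0
T = 2·3/2 = 3

t_a=3/2 t_c=0 v_peak=3/2 T=3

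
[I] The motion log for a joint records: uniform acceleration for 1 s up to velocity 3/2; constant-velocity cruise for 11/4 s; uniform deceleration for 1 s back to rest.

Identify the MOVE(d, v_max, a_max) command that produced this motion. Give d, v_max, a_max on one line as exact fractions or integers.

d=45/8 v_max=3/2 a_max=3/2

a_max = (3/2)/1 = 3/2
d_a = ½·3/2·1 = 3/4; d_c = 3/2·11/4 = 33/8
d = 2·3/4 + 33/8 = 45/8
t_c = 11/4 > 0 so v_max = 3/2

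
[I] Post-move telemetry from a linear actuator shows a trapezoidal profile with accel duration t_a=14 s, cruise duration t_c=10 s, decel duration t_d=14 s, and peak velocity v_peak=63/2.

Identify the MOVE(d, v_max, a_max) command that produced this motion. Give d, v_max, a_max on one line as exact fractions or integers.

d=756 v_max=63/2 a_max=9/4

a_max = (63/2)/14 = 9/4
d_a = ½·63/2·14 = 441/2; d_c = 63/2·10 = 315
d = 2·441/2 + 315 = 756
t_c = 10 > 0 so v_max = 63/2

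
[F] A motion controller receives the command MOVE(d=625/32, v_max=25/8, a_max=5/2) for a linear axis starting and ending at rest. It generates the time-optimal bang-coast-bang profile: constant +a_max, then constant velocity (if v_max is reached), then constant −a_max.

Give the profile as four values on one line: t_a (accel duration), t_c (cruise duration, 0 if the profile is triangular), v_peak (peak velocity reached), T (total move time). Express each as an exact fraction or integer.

t_a=5/4 t_c=5 v_peak=25/8 T=15/2

v_max²/a_max = (25/8)²/(5/2) = 125/32
625/32 ≥ 125/32 → trapezoidal
t_a = (25/8)/(5/2) = 5/4; v_peak = 25/8
d_cruise = 625/32 − 125/32 = 125/8; t_c = (125/8)/(25/8) = 5
T = 2·5/4 + 5 = 15/2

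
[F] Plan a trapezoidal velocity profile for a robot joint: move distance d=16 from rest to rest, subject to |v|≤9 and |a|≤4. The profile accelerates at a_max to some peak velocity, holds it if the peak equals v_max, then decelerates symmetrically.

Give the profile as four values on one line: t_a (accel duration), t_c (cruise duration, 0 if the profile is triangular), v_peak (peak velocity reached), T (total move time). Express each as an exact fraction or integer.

(v_max)²/a_max = 9²/4 = 81/4
16 < 81/4 → triangular
v_peak = √(16·4) = √64 = 8
t_a = 8/4 = 2; t_c = 0
T = 2·2 = 4

t_a=2 t_c=0 v_peak=8 T=4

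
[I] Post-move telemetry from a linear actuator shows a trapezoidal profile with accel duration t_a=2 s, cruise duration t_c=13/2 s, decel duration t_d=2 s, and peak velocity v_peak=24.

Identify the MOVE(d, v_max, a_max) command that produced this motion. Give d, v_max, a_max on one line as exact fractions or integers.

a_max = 24/2 = 12
d_a = ½·24·2 = 24; d_c = 24·13/2 = 156
d = 2·24 + 156 = 204
t_c = 13/2 > 0 → v_max = v_peak = 24

d=204 v_max=24 a_max=12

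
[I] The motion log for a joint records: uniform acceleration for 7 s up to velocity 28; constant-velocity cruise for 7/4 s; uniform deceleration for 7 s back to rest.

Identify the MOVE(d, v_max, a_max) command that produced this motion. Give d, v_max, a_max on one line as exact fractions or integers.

a_max = 28/7 = 4
d_a = ½·28·7 = 98; d_c = 28·7/4 = 49
d = 2·98 + 49 = 245
t_c = 7/4 > 0 ⇒ limit active, v_max = 28

d=245 v_max=28 a_max=4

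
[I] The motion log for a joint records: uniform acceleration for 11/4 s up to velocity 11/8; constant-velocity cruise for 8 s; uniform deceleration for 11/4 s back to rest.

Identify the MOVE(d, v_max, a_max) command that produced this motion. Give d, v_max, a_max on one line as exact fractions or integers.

a_max = (11/8)/(11/4) = 1/2
d_a = ½·11/8·11/4 = 121/64; d_c = 11/8·8 = 11
d = 2·121/64 + 11 = 473/32
t_c = 8 > 0 → v_max = v_peak = 11/8

d=473/32 v_max=11/8 a_max=1/2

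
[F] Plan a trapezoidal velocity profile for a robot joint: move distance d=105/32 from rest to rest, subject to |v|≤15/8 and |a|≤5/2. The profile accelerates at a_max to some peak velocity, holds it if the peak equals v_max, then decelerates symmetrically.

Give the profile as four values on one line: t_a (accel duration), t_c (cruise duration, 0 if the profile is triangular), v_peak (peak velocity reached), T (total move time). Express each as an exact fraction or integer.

(v_max)²/a_max = (15/8)²/(5/2) = 45/32
105/32 ≥ 45/32 → trapezoidal
t_a = (15/8)/(5/2) = 3/4; v_peak = 15/8
d_cruise = 105/32 − 45/32 = 15/8; t_c = (15/8)/(15/8) = 1
T = 2·3/4 + 1 = 5/2

t_a=3/4 t_c=1 v_peak=15/8 T=5/2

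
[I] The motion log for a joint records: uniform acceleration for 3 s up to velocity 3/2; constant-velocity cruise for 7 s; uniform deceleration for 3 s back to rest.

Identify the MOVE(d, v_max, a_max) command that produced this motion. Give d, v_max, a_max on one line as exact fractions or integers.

a_max = (3/2)/3 = 1/2
d_a = ½·3/2·3 = 9/4; d_c = 3/2·7 = 21/2
d = 2·9/4 + 21/2 = 15
t_c = 7 > 0 ⇒ limit active, v_max = 3/2

d=15 v_max=3/2 a_max=1/2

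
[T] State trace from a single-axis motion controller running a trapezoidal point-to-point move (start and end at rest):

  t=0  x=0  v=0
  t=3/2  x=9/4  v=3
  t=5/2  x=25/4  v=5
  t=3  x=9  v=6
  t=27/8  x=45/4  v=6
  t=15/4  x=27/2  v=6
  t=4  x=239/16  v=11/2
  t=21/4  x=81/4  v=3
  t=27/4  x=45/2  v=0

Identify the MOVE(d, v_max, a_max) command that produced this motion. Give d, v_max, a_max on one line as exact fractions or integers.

final state: t=27/4, x=45/2, v=0 → d = 45/2
a_max = (3−0)/(3/2−0) = 2
max v = 6 over t∈[3,15/4] → v_max = 6
check: 6·(3+3/4) = 45/2 ✓

d=45/2 v_max=6 a_max=2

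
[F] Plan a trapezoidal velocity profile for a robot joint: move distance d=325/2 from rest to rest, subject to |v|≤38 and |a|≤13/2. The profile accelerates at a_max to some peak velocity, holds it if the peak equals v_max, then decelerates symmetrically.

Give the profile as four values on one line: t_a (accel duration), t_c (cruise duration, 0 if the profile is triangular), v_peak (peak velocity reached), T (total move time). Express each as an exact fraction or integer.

(v_max)²/a_max = 38²/(13/2) = 2888/13
325/2 < 2888/13 so t_c = 0
v_peak = √(325/2·13/2) = √(4225/4) = 65/2
t_a = (65/2)/(13/2) = 5; t_c = 0
T = 2·5 = 10

t_a=5 t_c=0 v_peak=65/2 T=10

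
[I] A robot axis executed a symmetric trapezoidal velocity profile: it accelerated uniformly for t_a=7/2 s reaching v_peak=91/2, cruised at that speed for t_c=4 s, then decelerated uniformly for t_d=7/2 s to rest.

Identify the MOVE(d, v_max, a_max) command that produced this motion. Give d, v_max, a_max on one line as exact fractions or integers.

d=1365/4 v_max=91/2 a_max=13

a_max = (91/2)/(7/2) = 13
d_a = ½·91/2·7/2 = 637/8; d_c = 91/2·4 = 182
d = 2·637/8 + 182 = 1365/4
t_c = 4 > 0 ⇒ limit active, v_max = 91/2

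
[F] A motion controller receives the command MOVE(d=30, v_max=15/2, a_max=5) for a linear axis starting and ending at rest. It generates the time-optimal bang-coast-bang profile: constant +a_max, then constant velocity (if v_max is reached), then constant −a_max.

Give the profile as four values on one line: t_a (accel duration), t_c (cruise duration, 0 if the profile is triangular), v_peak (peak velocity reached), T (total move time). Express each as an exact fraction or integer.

(v_max)²/a_max = (15/2)²/5 = 45/4
30 ≥ 45/4 ⇒ cruise phase
t_a = (15/2)/5 = 3/2; v_peak = 15/2
d_cruise = 30 − 45/4 = 75/4; t_c = (75/4)/(15/2) = 5/2
T = 2·3/2 + 5/2 = 11/2

t_a=3/2 t_c=5/2 v_peak=15/2 T=11/2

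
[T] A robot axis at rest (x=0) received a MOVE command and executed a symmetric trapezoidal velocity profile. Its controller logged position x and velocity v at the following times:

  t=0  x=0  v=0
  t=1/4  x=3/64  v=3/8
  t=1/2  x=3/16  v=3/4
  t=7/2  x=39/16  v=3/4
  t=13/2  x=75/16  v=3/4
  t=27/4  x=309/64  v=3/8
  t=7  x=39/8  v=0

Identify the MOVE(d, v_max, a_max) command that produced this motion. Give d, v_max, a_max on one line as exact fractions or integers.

d=39/8 v_max=3/4 a_max=3/2

final state: t=7, x=39/8, v=0 → d = 39/8
a_max = (3/8−0)/(1/4−0) = 3/2
max v = 3/4 over t∈[1/2,13/2] → v_max = 3/4
check: 3/4·(1/2+6) = 39/8 ✓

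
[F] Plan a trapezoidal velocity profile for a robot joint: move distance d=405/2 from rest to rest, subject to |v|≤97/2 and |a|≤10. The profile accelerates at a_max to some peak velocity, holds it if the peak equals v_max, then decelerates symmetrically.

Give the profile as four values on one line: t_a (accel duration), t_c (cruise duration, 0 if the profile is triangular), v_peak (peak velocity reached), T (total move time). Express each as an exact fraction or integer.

v_max²/a_max = (97/2)²/10 = 9409/40
405/2 < 9409/40 → triangular
v_peak = √(405/2·10) = √2025 = 45
t_a = 45/10 = 9/2; t_c = 0
T = 2·9/2 = 9

t_a=9/2 t_c=0 v_peak=45 T=9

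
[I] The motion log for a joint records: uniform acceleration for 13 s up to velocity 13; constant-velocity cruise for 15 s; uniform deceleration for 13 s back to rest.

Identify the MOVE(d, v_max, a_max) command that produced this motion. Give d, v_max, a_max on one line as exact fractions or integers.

d=364 v_max=13 a_max=1

a_max = 13/13 = 1
d_a = ½·13·13 = 169/2; d_c = 13·15 = 195
d = 2·169/2 + 195 = 364
t_c = 15 > 0 ⇒ limit active, v_max = 13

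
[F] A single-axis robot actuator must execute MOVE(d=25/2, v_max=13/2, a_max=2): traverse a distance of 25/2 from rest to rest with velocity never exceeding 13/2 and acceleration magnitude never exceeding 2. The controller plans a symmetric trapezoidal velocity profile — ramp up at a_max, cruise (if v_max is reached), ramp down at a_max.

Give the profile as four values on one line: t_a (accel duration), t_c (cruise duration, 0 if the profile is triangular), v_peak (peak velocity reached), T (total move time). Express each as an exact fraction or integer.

t_a=5/2 t_c=0 v_peak=5 T=5

(v_max)²/a_max = (13/2)²/2 = 169/8
25/2 < 169/8 → triangular
v_peak = √(25/2·2) = √25 = 5
t_a = 5/2; t_c = 0
T = 2·5/2 = 5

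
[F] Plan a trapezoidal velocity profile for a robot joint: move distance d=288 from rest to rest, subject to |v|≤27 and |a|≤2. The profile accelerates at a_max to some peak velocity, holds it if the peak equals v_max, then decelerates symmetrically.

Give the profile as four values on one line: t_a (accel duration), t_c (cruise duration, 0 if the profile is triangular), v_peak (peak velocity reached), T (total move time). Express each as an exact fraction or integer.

v_max²/a_max = 27²/2 = 729/2
288 < 729/2 → triangular
v_peak = √(288·2) = √576 = 24
t_a = 24/2 = 12; t_c = 0
T = 2·12 = 24

t_a=12 t_c=0 v_peak=24 T=24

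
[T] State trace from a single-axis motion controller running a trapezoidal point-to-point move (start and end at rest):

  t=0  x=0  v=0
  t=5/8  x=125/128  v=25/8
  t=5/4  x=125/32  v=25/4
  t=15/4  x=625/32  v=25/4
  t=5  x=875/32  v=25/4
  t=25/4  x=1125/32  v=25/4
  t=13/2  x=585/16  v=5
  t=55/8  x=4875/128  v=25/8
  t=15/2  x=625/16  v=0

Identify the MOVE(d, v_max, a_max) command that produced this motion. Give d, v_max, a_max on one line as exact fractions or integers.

final state: t=15/2, x=625/16, v=0 → d = 625/16
a_max = (25/8−0)/(5/8−0) = 5
max v = 25/4 over t∈[5/4,25/4] → v_max = 25/4
check: 25/4·(5/4+5) = 625/16 ✓

d=625/16 v_max=25/4 a_max=5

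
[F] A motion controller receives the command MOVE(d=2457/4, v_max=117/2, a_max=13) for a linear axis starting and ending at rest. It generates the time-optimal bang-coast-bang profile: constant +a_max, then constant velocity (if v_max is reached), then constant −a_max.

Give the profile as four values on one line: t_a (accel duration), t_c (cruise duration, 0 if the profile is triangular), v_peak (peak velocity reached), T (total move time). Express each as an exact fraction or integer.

vₘ²/aₘ = (117/2)²/13 = 1053/4
2457/4 ≥ 1053/4 so v_max reached
t_a = (117/2)/13 = 9/2; v_peak = 117/2
d_cruise = 2457/4 − 1053/4 = 351; t_c = 351/(117/2) = 6
T = 2·9/2 + 6 = 15

t_a=9/2 t_c=6 v_peak=117/2 T=15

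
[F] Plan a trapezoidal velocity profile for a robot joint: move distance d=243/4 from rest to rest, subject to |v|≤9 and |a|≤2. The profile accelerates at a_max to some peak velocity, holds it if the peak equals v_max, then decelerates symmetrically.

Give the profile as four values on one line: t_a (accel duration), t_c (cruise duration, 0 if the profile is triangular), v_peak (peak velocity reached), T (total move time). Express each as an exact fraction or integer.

t_a=9/2 t_c=9/4 v_peak=9 T=45/4

(v_max)²/a_max = 9²/2 = 81/2
243/4 ≥ 81/2 → trapezoidal
t_a = 9/2; v_peak = 9
d_cruise = 243/4 − 81/2 = 81/4; t_c = (81/4)/9 = 9/4
T = 2·9/2 + 9/4 = 45/4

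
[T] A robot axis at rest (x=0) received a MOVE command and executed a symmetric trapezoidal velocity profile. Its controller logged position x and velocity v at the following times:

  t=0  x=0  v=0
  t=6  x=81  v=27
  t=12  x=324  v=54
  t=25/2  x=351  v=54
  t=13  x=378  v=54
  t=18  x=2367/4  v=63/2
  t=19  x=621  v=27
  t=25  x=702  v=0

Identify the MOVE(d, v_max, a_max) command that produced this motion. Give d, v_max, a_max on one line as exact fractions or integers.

d=702 v_max=54 a_max=9/2

final state: t=25, x=702, v=0 → d = 702
a_max = (27−0)/(6−0) = 9/2
max v = 54 over t∈[12,13] → v_max = 54
check: 54·(12+1) = 702 ✓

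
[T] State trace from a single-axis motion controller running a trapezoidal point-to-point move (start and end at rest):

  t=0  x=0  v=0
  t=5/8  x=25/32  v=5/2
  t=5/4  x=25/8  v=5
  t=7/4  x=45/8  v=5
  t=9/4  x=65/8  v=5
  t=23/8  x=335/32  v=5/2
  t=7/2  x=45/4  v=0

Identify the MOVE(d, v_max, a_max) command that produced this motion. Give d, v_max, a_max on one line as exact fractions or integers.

final state: t=7/2, x=45/4, v=0 → d = 45/4
a_max = (5/2−0)/(5/8−0) = 4
max v = 5 over t∈[5/4,9/4] → v_max = 5
check: 5·(5/4+1) = 45/4 ✓

d=45/4 v_max=5 a_max=4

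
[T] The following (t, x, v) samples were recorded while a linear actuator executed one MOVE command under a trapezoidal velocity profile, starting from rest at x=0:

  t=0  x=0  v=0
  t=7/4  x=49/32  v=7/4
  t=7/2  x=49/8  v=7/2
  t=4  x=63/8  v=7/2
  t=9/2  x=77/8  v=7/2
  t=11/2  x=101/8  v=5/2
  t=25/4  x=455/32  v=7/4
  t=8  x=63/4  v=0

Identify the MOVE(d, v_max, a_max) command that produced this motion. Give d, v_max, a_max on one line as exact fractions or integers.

final state: t=8, x=63/4, v=0 → d = 63/4
a_max = (7/4−0)/(7/4−0) = 1
max v = 7/2 over t∈[7/2,9/2] → v_max = 7/2
check: 7/2·(7/2+1) = 63/4 ✓

d=63/4 v_max=7/2 a_max=1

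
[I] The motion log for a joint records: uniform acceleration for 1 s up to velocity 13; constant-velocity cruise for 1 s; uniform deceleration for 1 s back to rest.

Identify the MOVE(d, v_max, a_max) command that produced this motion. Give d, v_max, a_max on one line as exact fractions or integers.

d=26 v_max=13 a_max=13

a_max = 13/1 = 13
d_a = ½·13·1 = 13/2; d_c = 13·1 = 13
d = 2·13/2 + 13 = 26
t_c = 1 > 0 ⇒ limit active, v_max = 13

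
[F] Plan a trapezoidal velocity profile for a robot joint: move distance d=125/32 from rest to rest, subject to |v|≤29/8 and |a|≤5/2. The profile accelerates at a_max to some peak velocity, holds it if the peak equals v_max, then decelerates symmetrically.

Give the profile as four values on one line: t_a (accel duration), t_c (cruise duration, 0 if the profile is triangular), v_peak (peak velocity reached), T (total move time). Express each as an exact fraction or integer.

t_a=5/4 t_c=0 v_peak=25/8 T=5/2

v_max²/a_max = (29/8)²/(5/2) = 841/160
125/32 < 841/160 ⇒ no cruise
v_peak = √(125/32·5/2) = √(625/64) = 25/8
t_a = (25/8)/(5/2) = 5/4; t_c = 0
T = 2·5/4 = 5/2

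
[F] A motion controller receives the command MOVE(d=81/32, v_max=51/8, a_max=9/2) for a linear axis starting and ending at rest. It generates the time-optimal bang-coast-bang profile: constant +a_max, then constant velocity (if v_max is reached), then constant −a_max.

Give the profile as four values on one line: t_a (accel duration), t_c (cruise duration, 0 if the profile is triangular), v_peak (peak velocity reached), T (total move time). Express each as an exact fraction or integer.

t_a=3/4 t_c=0 v_peak=27/8 T=3/2

v_max²/a_max = (51/8)²/(9/2) = 289/32
81/32 < 289/32 → triangular
v_peak = √(81/32·9/2) = √(729/64) = 27/8
t_a = (27/8)/(9/2) = 3/4; t_c = 0
T = 2·3/4 = 3/2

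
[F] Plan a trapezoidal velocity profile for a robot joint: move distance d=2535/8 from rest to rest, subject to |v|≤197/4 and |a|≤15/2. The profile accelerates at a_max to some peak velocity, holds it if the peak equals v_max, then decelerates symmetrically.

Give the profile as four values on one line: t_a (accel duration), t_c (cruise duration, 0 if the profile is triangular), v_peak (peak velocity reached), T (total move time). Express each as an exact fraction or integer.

(v_max)²/a_max = (197/4)²/(15/2) = 38809/120
2535/8 < 38809/120 so t_c = 0
v_peak = √(2535/8·15/2) = √(38025/16) = 195/4
t_a = (195/4)/(15/2) = 13/2; t_c = 0
T = 2·13/2 = 13

t_a=13/2 t_c=0 v_peak=195/4 T=13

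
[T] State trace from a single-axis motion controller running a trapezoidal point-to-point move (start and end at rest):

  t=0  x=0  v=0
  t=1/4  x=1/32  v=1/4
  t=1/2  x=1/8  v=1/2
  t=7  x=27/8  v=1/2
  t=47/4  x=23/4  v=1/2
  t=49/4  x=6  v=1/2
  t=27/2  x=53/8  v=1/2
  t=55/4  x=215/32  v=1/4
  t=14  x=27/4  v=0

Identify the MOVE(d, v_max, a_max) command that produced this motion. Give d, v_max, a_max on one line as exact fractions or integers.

final state: t=14, x=27/4, v=0 → d = 27/4
a_max = (1/4−0)/(1/4−0) = 1
max v = 1/2 over t∈[1/2,27/2] → v_max = 1/2
check: 1/2·(1/2+13) = 27/4 ✓

d=27/4 v_max=1/2 a_max=1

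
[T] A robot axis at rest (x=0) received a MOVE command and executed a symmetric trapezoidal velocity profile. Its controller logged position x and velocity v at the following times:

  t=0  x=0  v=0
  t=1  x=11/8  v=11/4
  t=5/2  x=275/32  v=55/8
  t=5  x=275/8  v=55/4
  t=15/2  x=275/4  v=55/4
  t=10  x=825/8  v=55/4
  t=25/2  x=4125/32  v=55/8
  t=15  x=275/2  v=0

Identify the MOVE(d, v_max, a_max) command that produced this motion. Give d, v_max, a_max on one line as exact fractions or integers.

final state: t=15, x=275/2, v=0 → d = 275/2
a_max = (11/4−0)/(1−0) = 11/4
max v = 55/4 over t∈[5,10] → v_max = 55/4
check: 55/4·(5+5) = 275/2 ✓

d=275/2 v_max=55/4 a_max=11/4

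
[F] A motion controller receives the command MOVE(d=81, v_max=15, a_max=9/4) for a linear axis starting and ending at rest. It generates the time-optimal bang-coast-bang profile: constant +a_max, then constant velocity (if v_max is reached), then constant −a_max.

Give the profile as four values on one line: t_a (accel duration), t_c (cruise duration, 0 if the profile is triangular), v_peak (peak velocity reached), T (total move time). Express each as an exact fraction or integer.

t_a=6 t_c=0 v_peak=27/2 T=12

(v_max)²/a_max = 15²/(9/4) = 100
81 < 100 → triangular
v_peak = √(81·9/4) = √(729/4) = 27/2
t_a = (27/2)/(9/4) = 6; t_c = 0
T = 2·6 = 12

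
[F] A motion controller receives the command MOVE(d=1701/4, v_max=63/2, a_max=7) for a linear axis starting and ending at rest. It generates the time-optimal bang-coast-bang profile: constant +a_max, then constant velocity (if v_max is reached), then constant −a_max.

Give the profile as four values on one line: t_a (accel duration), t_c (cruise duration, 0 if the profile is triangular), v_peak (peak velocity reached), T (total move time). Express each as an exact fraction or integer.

t_a=9/2 t_c=9 v_peak=63/2 T=18

vₘ²/aₘ = (63/2)²/7 = 567/4
1701/4 ≥ 567/4 so v_max reached
t_a = (63/2)/7 = 9/2; v_peak = 63/2
d_cruise = 1701/4 − 567/4 = 567/2; t_c = (567/2)/(63/2) = 9
T = 2·9/2 + 9 = 18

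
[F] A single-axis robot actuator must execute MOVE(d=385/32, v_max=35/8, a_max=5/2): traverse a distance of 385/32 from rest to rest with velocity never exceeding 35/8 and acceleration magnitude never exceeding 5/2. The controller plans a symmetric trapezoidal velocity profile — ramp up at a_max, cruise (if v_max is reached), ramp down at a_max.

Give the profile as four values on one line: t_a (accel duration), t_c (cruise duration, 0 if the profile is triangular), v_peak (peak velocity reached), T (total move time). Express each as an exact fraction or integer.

t_a=7/4 t_c=1 v_peak=35/8 T=9/2

v_max²/a_max = (35/8)²/(5/2) = 245/32
385/32 ≥ 245/32 → trapezoidal
t_a = (35/8)/(5/2) = 7/4; v_peak = 35/8
d_cruise = 385/32 − 245/32 = 35/8; t_c = (35/8)/(35/8) = 1
T = 2·7/4 + 1 = 9/2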